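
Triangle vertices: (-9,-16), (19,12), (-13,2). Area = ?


-9*(12-2) = -90
19*(2+ 16) = 342
-13*(-16-12) = 364
sum = 616
Area = |616|/2 = 308.0000

308.0000 sq units


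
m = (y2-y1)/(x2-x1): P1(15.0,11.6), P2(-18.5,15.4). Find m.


dy = 15.4 - 11.6 = 3.8
dx = -18.5 - 15.0 = -33.5
m = 3.8/(-33.5) = -0.1134

m = -0.1134


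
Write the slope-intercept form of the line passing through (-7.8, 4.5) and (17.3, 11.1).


m = (6.6)/(25.1) = 0.2629
b = y1 - m*x1 = 4.5 - (6.6*(-7.8))/(25.1) = 4.5 + 2.0510 = 6.5510

y = 0.2629x + 6.5510


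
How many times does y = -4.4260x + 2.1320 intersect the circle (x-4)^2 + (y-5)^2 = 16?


Substitute y = -4.4260x + 2.1320: (x-4)^2 + (-4.4260x+2.1320-5)^2 = 16
Expand to Ax^2 + Bx + C = 0, where b-k = -2.868
A = 1+m^2 = 20.589476
B = 2(m(b-k) - h) = 2(-4.4260*(-2.868) - 4) = 17.387536
C = h^2 + (b-k)^2 - r^2 = 16 + 8.225424 - 16 = 8.225424
disc = B^2-4AC = 302.3264 - 677.4287 = -375.1023
disc < 0

0 intersection points


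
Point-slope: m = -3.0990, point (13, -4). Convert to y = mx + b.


y + 4 = -3.0990(x - 13)
y = -3.0990x - 4 + 3.0990*13
y = -3.0990x + 36.2870

y = -3.0990x + 36.2870


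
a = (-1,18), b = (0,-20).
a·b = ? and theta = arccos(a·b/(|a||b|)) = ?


a·b = -1*0 + 18*(-20) = 0 - 360 = -360
|a| = sqrt(1+324) = 18.0278
|b| = sqrt(0+400) = 20.0000
cos(theta) = -360/(sqrt(325)*sqrt(400)) = -360/sqrt(130000) = -0.998460
theta = arccos(-360/sqrt(130000)) = 176.8202 degrees

a·b = -360, theta = 176.8202 deg


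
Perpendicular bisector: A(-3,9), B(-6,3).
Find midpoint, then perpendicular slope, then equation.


Midpoint = (-4.5, 6)
Slope of AB = dy/dx = -6/(-3) = 2.0000
Perp slope = -dx/dy = -3/6 = -0.5000
b = My - (perp slope)*Mx = 6 + (-3*(-4.5))/(-6) = 6 - 2.2500 = 3.7500

y = -0.5000x + 3.7500


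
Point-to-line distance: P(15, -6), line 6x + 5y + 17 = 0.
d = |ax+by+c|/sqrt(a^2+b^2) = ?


|6*15 + 5*(-6) + 17| = |77| = 77
sqrt(36 + 25) = sqrt(61) = 7.8102
d = 77/sqrt(61) = 9.8588

9.8588


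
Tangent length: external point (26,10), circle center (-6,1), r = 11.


d = sqrt((26+ 6)^2 + (10-1)^2) = sqrt(1024+81) = 33.2415
L = sqrt(1105.0000 - 121) = sqrt(984.0000) = 31.3688

31.3688


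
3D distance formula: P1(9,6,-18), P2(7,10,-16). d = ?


dx=-2, dy=4, dz=2
d = sqrt(4+16+4) = sqrt(24) = 4.8990

4.8990


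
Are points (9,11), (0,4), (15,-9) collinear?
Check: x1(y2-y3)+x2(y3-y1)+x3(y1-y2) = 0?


9*(4+ 9) + 0*(-9-11) + 15*(11-4)
= 117 + 0 + 105 = 222

No, not collinear (determinant = 222)


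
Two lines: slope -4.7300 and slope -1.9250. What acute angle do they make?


m1-m2 = -2.805
1+m1*m2 = 10.10525
tan(theta) = |-2.805/10.10525| = 0.277578
theta = arctan(|-2.805/10.10525|) = 15.5135 degrees (acute angle)

15.5135 degrees


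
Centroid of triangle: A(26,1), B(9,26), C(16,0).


Gx = (26+9+16)/3 = 51/3 = 17.0000
Gy = (1+26+0)/3 = 27/3 = 9.0000

G = (17.0000, 9.0000)


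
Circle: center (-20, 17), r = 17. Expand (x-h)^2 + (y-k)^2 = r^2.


(x+ 20)^2 + (y-17)^2 = 17^2
D = -2h = 40, E = -2k = -34
F = h^2+k^2-r^2 = 400+289-289 = 400

x^2 + y^2 + 40x - 34y + 400 = 0


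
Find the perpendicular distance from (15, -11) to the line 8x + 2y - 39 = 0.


|8*15 + 2*(-11) - 39| = |59| = 59
sqrt(64 + 4) = sqrt(68) = 8.2462
d = 59/sqrt(68) = 7.1548

7.1548


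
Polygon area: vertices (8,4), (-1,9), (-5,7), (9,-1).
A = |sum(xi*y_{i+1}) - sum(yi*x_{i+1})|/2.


sum(xi*y_{i+1}) = 8*9 - 1*7 - 5*(-1) + 9*4 = 106
sum(yi*x_{i+1}) = 4*(-1) + 9*(-5) + 7*9 - 1*8 = 6
Area = |106 - 6|/2 = 100/2 = 50.0000

50.0000 sq units


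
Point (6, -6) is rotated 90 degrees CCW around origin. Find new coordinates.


cos(90) = 0, sin(90) = 1
x' = 6*0 + 6*1 = 6
y' = 6*1 - 6*0 = 6

(6, 6)


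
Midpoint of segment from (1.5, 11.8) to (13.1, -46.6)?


Mx = (1.5 + 13.1)/2 = 14.6/2 = 7.3000
My = (11.8 - 46.6)/2 = -34.8/2 = -17.4000

(7.3000, -17.4000)


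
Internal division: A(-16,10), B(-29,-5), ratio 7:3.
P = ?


Px = (7*(-29) + 3*(-16))/10 = -251/10 = -25.1000
Py = (7*(-5) + 3*10)/10 = -5/10 = -0.5000

P = (-25.1000, -0.5000)


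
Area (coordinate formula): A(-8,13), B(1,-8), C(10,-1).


-8*(-8+ 1) = 56
1*(-1-13) = -14
10*(13+ 8) = 210
sum = 252
Area = |252|/2 = 126.0000

126.0000 sq units


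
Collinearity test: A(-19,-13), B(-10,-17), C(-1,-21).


-19*(-17+ 21) - 10*(-21+ 13) - 1*(-13+ 17)
= -76 + 80 - 4 = 0

Yes, collinear (determinant = 0)


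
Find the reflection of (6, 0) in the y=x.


Reflection rule for y=x: (y, x)
(6, 0) -> (0, 6)

(0, 6)


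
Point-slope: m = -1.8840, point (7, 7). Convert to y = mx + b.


y - 7 = -1.8840(x - 7)
y = -1.8840x + 7 + 1.8840*7
y = -1.8840x + 20.1880

y = -1.8840x + 20.1880


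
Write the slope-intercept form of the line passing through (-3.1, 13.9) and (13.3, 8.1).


m = (-5.8)/(16.4) = -0.3537
b = y1 - m*x1 = 13.9 - (-5.8*(-3.1))/(16.4) = 13.9 - 1.0963 = 12.8037

y = -0.3537x + 12.8037


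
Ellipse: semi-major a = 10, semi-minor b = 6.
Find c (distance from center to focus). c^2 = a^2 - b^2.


c^2 = 10^2 - 6^2 = 100 - 36 = 64
c = sqrt(64) = 8.0000

c = 8.0000


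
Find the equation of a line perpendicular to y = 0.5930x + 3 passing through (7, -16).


Perpendicular slope = -1/m1 = -1/0.5930 = -1.6863
b2 = y0 - m2*x0 = -16 + 7/0.5930 = -16 + 11.8044 = -4.1956

y = -1.6863x - 4.1956


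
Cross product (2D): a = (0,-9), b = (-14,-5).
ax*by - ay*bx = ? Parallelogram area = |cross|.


cross = 0*(-5) + 9*(-14) = 0 - 126 = -126
Parallelogram area = |-126| = 126

cross = -126, parallelogram area = 126


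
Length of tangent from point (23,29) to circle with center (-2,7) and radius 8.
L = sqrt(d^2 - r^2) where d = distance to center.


d = sqrt((23+ 2)^2 + (29-7)^2) = sqrt(625+484) = 33.3017
L = sqrt(1109.0000 - 64) = sqrt(1045.0000) = 32.3265

32.3265


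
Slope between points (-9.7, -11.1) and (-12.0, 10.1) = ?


dy = 10.1 + 11.1 = 21.2
dx = -12.0 + 9.7 = -2.3
m = 21.2/(-2.3) = -9.2174

m = -9.2174


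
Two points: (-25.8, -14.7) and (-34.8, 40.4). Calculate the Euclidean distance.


dx = -34.8 + 25.8 = -9
dy = 40.4 + 14.7 = 55.1
d = sqrt(81 + 3036.01) = sqrt(3117.01) = 55.8302

55.8302


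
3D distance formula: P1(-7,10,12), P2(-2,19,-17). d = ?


dx=5, dy=9, dz=-29
d = sqrt(25+81+841) = sqrt(947) = 30.7734

30.7734


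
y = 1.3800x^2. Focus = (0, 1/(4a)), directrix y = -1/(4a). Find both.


a = 1.3800
1/(4a) = 0.1812
Focus = (0, 0.1812)
Directrix: y = -0.1812

Focus = (0, 0.1812), Directrix: y = -0.1812


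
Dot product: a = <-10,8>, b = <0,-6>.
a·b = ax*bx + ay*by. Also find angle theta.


a·b = -10*0 + 8*(-6) = 0 - 48 = -48
|a| = sqrt(100+64) = 12.8062
|b| = sqrt(0+36) = 6.0000
cos(theta) = -48/(sqrt(164)*sqrt(36)) = -48/sqrt(5904) = -0.624695
theta = arccos(-48/sqrt(5904)) = 128.6598 degrees

a·b = -48, theta = 128.6598 deg


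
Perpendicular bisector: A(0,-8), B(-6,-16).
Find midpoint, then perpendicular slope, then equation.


Midpoint = (-3, -12)
Slope of AB = dy/dx = -8/(-6) = 1.3333
Perp slope = -dx/dy = -6/8 = -0.7500
b = My - (perp slope)*Mx = -12 + (-6*(-3))/(-8) = -12 - 2.2500 = -14.2500

y = -0.7500x - 14.2500


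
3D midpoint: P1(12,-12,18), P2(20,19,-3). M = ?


Mx = (12+20)/2 = 16.0000
My = (-12+19)/2 = 3.5000
Mz = (18- 3)/2 = 7.5000

M = (16.0000, 3.5000, 7.5000)


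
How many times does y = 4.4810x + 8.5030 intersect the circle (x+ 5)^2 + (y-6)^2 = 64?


Substitute y = 4.4810x + 8.5030: (x+ 5)^2 + (4.4810x+8.5030-6)^2 = 64
Expand to Ax^2 + Bx + C = 0, where b-k = 2.503
A = 1+m^2 = 21.079361
B = 2(m(b-k) - h) = 2(4.4810*2.503 + 5) = 32.431886
C = h^2 + (b-k)^2 - r^2 = 25 + 6.265009 - 64 = -32.734991
disc = B^2-4AC = 1051.8272 + 2760.1308 = 3811.9580
disc > 0

2 intersection points


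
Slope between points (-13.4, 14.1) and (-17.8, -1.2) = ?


dy = -1.2 - 14.1 = -15.3
dx = -17.8 + 13.4 = -4.4
m = -15.3/(-4.4) = 3.4773

m = 3.4773


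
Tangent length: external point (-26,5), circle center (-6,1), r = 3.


d = sqrt((-26+ 6)^2 + (5-1)^2) = sqrt(400+16) = 20.3961
L = sqrt(416.0000 - 9) = sqrt(407.0000) = 20.1742

20.1742


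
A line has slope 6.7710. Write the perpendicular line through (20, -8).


Perpendicular slope = -1/m1 = -1/6.7710 = -0.1477
b2 = y0 - m2*x0 = -8 + 20/6.7710 = -8 + 2.9538 = -5.0462

y = -0.1477x - 5.0462


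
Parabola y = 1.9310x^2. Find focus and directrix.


a = 1.9310
1/(4a) = 0.1295
Focus = (0, 0.1295)
Directrix: y = -0.1295

Focus = (0, 0.1295), Directrix: y = -0.1295


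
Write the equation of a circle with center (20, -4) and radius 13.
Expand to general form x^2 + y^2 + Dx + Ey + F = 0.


(x-20)^2 + (y+ 4)^2 = 13^2
D = -2h = -40, E = -2k = 8
F = h^2+k^2-r^2 = 400+16-169 = 247

x^2 + y^2 - 40x + 8y + 247 = 0


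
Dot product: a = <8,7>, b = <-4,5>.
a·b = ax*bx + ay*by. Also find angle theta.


a·b = 8*(-4) + 7*5 = -32 + 35 = 3
|a| = sqrt(64+49) = 10.6301
|b| = sqrt(16+25) = 6.4031
cos(theta) = 3/(sqrt(113)*sqrt(41)) = 3/sqrt(4633) = 0.044075
theta = arccos(3/sqrt(4633)) = 87.4739 degrees

a·b = 3, theta = 87.4739 deg


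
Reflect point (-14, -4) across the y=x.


Reflection rule for y=x: (y, x)
(-14, -4) -> (-4, -14)

(-4, -14)


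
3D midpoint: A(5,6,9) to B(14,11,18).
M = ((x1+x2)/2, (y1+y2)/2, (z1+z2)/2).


Mx = (5+14)/2 = 9.5000
My = (6+11)/2 = 8.5000
Mz = (9+18)/2 = 13.5000

M = (9.5000, 8.5000, 13.5000)


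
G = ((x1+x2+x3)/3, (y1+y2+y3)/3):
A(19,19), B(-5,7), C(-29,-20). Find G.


Gx = (19- 5- 29)/3 = -15/3 = -5.0000
Gy = (19+7- 20)/3 = 6/3 = 2.0000

G = (-5.0000, 2.0000)


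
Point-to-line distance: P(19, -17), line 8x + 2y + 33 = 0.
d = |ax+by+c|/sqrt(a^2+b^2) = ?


|8*19 + 2*(-17) + 33| = |151| = 151
sqrt(64 + 4) = sqrt(68) = 8.2462
d = 151/sqrt(68) = 18.3114

18.3114


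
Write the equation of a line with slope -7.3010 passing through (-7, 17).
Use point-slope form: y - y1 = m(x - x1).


y - 17 = -7.3010(x + 7)
y = -7.3010x + 17 + 7.3010*(-7)
y = -7.3010x - 34.1070

y = -7.3010x - 34.1070


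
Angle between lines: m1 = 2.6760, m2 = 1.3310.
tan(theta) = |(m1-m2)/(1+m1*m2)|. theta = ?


m1-m2 = 1.345
1+m1*m2 = 4.561756
tan(theta) = |1.345/4.561756| = 0.294843
theta = arctan(|1.345/4.561756|) = 16.4278 degrees (acute angle)

16.4278 degrees


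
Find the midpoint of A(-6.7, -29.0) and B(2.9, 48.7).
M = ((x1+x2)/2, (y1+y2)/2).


Mx = (-6.7 + 2.9)/2 = -3.8/2 = -1.9000
My = (-29.0 + 48.7)/2 = 19.7/2 = 9.8500

(-1.9000, 9.8500)


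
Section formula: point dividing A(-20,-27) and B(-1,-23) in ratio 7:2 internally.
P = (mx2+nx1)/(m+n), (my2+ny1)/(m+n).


Px = (7*(-1) + 2*(-20))/9 = -47/9 = -5.2222
Py = (7*(-23) + 2*(-27))/9 = -215/9 = -23.8889

P = (-5.2222, -23.8889)


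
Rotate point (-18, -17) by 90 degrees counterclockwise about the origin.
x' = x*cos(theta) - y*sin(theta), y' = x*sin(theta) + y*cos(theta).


cos(90) = 0, sin(90) = 1
x' = -18*0 + 17*1 = 17
y' = -18*1 - 17*0 = -18

(17, -18)


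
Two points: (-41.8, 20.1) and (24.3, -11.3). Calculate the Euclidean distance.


dx = 24.3 + 41.8 = 66.1
dy = -11.3 - 20.1 = -31.4
d = sqrt(4369.21 + 985.96) = sqrt(5355.17) = 73.1790

73.1790


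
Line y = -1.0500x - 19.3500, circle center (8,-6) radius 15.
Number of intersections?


Substitute y = -1.0500x - 19.3500: (x-8)^2 + (-1.0500x- 19.3500+ 6)^2 = 225
Expand to Ax^2 + Bx + C = 0, where b-k = -13.35
A = 1+m^2 = 2.1025
B = 2(m(b-k) - h) = 2(-1.0500*(-13.35) - 8) = 12.035
C = h^2 + (b-k)^2 - r^2 = 64 + 178.2225 - 225 = 17.2225
disc = B^2-4AC = 144.8412 - 144.8412 = 0
disc = 0

1 intersection point (tangent)


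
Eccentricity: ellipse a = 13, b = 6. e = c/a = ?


c = sqrt(169-36) = sqrt(133) = 11.5326
e = c/a = sqrt(133)/13 = 0.8871

e = 0.8871


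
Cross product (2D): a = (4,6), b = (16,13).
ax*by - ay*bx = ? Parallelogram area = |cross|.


cross = 4*13 - 6*16 = 52 - 96 = -44
Parallelogram area = |-44| = 44

cross = -44, parallelogram area = 44


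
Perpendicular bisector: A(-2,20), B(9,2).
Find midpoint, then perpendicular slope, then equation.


Midpoint = (3.5, 11)
Slope of AB = dy/dx = -18/11 = -1.6364
Perp slope = -dx/dy = 11/18 = 0.6111
b = My - (perp slope)*Mx = 11 + (11*3.5)/(-18) = 11 - 2.1389 = 8.8611

y = 0.6111x + 8.8611


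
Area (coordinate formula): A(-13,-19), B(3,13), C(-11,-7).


-13*(13+ 7) = -260
3*(-7+ 19) = 36
-11*(-19-13) = 352
sum = 128
Area = |128|/2 = 64.0000

64.0000 sq units


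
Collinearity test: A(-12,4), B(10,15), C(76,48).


-12*(15-48) + 10*(48-4) + 76*(4-15)
= 396 + 440 - 836 = 0

Yes, collinear (determinant = 0)


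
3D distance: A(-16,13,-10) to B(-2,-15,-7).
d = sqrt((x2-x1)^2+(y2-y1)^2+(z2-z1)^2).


dx=14, dy=-28, dz=3
d = sqrt(196+784+9) = sqrt(989) = 31.4484

31.4484


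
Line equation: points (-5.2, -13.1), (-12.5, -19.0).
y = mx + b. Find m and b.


m = (-5.9)/(-7.3) = 0.8082
b = y1 - m*x1 = -13.1 - (-5.9*(-5.2))/(-7.3) = -13.1 + 4.2027 = -8.8973

y = 0.8082x - 8.8973


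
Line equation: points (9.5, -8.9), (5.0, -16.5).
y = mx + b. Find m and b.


m = (-7.6)/(-4.5) = 1.6889
b = y1 - m*x1 = -8.9 - (-7.6*9.5)/(-4.5) = -8.9 - 16.0444 = -24.9444

y = 1.6889x - 24.9444


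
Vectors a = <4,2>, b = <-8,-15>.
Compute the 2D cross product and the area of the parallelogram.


cross = 4*(-15) - 2*(-8) = -60 + 16 = -44
Parallelogram area = |-44| = 44

cross = -44, parallelogram area = 44


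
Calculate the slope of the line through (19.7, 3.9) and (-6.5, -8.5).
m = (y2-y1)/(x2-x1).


dy = -8.5 - 3.9 = -12.4
dx = -6.5 - 19.7 = -26.2
m = -12.4/(-26.2) = 0.4733

m = 0.4733


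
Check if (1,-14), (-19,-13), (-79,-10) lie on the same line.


1*(-13+ 10) - 19*(-10+ 14) - 79*(-14+ 13)
= -3 - 76 + 79 = 0

Yes, collinear (determinant = 0)


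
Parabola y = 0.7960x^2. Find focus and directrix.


a = 0.7960
1/(4a) = 0.3141
Focus = (0, 0.3141)
Directrix: y = -0.3141

Focus = (0, 0.3141), Directrix: y = -0.3141


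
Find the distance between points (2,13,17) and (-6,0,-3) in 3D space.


dx=-8, dy=-13, dz=-20
d = sqrt(64+169+400) = sqrt(633) = 25.1595

25.1595


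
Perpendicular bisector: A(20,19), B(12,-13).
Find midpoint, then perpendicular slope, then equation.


Midpoint = (16, 3)
Slope of AB = dy/dx = -32/(-8) = 4.0000
Perp slope = -dx/dy = -8/32 = -0.2500
b = My - (perp slope)*Mx = 3 + (-8*16)/(-32) = 3 + 4.0000 = 7.0000

y = -0.2500x + 7.0000


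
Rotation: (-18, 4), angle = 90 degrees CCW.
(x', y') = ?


cos(90) = 0, sin(90) = 1
x' = -18*0 - 4*1 = -4
y' = -18*1 + 4*0 = -18

(-4, -18)


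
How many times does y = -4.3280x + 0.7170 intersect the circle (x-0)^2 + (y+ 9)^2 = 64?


Substitute y = -4.3280x + 0.7170: (x-0)^2 + (-4.3280x+0.7170+ 9)^2 = 64
Expand to Ax^2 + Bx + C = 0, where b-k = 9.717
A = 1+m^2 = 19.731584
B = 2(m(b-k) - h) = 2(-4.3280*9.717 - 0) = -84.110352
C = h^2 + (b-k)^2 - r^2 = 0 + 94.420089 - 64 = 30.420089
disc = B^2-4AC = 7074.5513 - 2400.9462 = 4673.6051
disc > 0

2 intersection points


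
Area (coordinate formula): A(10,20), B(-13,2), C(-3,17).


10*(2-17) = -150
-13*(17-20) = 39
-3*(20-2) = -54
sum = -165
Area = |-165|/2 = 82.5000

82.5000 sq units


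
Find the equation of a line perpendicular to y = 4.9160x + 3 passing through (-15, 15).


Perpendicular slope = -1/m1 = -1/4.9160 = -0.2034
b2 = y0 - m2*x0 = 15 - 15/4.9160 = 15 - 3.0513 = 11.9487

y = -0.2034x + 11.9487


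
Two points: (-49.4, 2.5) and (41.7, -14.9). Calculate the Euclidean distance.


dx = 41.7 + 49.4 = 91.1
dy = -14.9 - 2.5 = -17.4
d = sqrt(8299.21 + 302.76) = sqrt(8601.97) = 92.7468

92.7468


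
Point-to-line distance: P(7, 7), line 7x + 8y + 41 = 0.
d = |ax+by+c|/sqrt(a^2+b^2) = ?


|7*7 + 8*7 + 41| = |146| = 146
sqrt(49 + 64) = sqrt(113) = 10.6301
d = 146/sqrt(113) = 13.7345

13.7345


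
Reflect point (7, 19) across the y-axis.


Reflection rule for y-axis: (-x, y)
(7, 19) -> (-7, 19)

(-7, 19)


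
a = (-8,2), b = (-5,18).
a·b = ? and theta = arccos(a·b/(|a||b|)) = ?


a·b = -8*(-5) + 2*18 = 40 + 36 = 76
|a| = sqrt(64+4) = 8.2462
|b| = sqrt(25+324) = 18.6815
cos(theta) = 76/(sqrt(68)*sqrt(349)) = 76/sqrt(23732) = 0.493340
theta = arccos(76/sqrt(23732)) = 60.4396 degrees

a·b = 76, theta = 60.4396 deg


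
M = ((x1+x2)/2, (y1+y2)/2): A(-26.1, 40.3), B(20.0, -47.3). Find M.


Mx = (-26.1 + 20.0)/2 = -6.1/2 = -3.0500
My = (40.3 - 47.3)/2 = -7.0/2 = -3.5000

(-3.0500, -3.5000)


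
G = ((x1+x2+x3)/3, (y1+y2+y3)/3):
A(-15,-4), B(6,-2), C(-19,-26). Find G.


Gx = (-15+6- 19)/3 = -28/3 = -9.3333
Gy = (-4- 2- 26)/3 = -32/3 = -10.6667

G = (-9.3333, -10.6667)


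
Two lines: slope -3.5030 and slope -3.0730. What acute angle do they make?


m1-m2 = -0.43
1+m1*m2 = 11.764719
tan(theta) = |-0.43/11.764719| = 0.036550
theta = arctan(|-0.43/11.764719|) = 2.0932 degrees (acute angle)

2.0932 degrees


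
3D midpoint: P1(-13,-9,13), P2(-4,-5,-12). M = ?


Mx = (-13- 4)/2 = -8.5000
My = (-9- 5)/2 = -7.0000
Mz = (13- 12)/2 = 0.5000

M = (-8.5000, -7.0000, 0.5000)


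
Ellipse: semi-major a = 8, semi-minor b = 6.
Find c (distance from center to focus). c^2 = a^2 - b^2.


c^2 = 8^2 - 6^2 = 64 - 36 = 28
c = sqrt(28) = 5.2915

c = 5.2915


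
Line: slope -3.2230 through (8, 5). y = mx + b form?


y - 5 = -3.2230(x - 8)
y = -3.2230x + 5 + 3.2230*8
y = -3.2230x + 30.7840

y = -3.2230x + 30.7840


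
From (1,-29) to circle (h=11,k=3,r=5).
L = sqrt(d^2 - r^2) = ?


d = sqrt((1-11)^2 + (-29-3)^2) = sqrt(100+1024) = 33.5261
L = sqrt(1124.0000 - 25) = sqrt(1099.0000) = 33.1512

33.1512


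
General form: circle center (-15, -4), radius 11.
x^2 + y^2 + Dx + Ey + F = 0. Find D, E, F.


(x+ 15)^2 + (y+ 4)^2 = 11^2
D = -2h = 30, E = -2k = 8
F = h^2+k^2-r^2 = 225+16-121 = 120

D = 30, E = 8, F = 120


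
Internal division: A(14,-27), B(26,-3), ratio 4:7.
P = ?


Px = (4*26 + 7*14)/11 = 202/11 = 18.3636
Py = (4*(-3) + 7*(-27))/11 = -201/11 = -18.2727

P = (18.3636, -18.2727)


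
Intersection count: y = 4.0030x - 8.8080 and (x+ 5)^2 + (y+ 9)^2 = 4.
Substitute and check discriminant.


Substitute y = 4.0030x - 8.8080: (x+ 5)^2 + (4.0030x- 8.8080+ 9)^2 = 4
Expand to Ax^2 + Bx + C = 0, where b-k = 0.192
A = 1+m^2 = 17.024009
B = 2(m(b-k) - h) = 2(4.0030*0.192 + 5) = 11.537152
C = h^2 + (b-k)^2 - r^2 = 25 + 0.036864 - 4 = 21.036864
disc = B^2-4AC = 133.1059 - 1432.5270 = -1299.4211
disc < 0

0 intersection points


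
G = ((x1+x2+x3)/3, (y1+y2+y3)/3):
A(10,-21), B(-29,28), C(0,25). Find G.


Gx = (10- 29+0)/3 = -19/3 = -6.3333
Gy = (-21+28+25)/3 = 32/3 = 10.6667

G = (-6.3333, 10.6667)


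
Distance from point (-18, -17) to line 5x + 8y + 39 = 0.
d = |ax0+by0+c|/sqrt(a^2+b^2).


|5*(-18) + 8*(-17) + 39| = |-187| = 187
sqrt(25 + 64) = sqrt(89) = 9.4340
d = 187/sqrt(89) = 19.8220

19.8220


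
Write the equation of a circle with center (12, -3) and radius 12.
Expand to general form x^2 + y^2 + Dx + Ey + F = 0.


(x-12)^2 + (y+ 3)^2 = 12^2
D = -2h = -24, E = -2k = 6
F = h^2+k^2-r^2 = 144+9-144 = 9

x^2 + y^2 - 24x + 6y + 9 = 0


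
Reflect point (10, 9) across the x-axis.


Reflection rule for x-axis: (x, -y)
(10, 9) -> (10, -9)

(10, -9)


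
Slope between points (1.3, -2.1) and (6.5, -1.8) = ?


dy = -1.8 + 2.1 = 0.3
dx = 6.5 - 1.3 = 5.2
m = 0.3/5.2 = 0.0577

m = 0.0577


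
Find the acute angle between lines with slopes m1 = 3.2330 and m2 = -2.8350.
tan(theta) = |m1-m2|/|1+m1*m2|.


m1-m2 = 6.068
1+m1*m2 = -8.165555
tan(theta) = |6.068/(-8.165555)| = 0.743122
theta = arctan(|6.068/(-8.165555)|) = 36.6168 degrees (acute angle)

36.6168 degrees


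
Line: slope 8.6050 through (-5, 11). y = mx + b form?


y - 11 = 8.6050(x + 5)
y = 8.6050x + 11 - 8.6050*(-5)
y = 8.6050x + 54.0250

y = 8.6050x + 54.0250


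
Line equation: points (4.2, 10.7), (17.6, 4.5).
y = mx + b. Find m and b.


m = (-6.2)/(13.4) = -0.4627
b = y1 - m*x1 = 10.7 - (-6.2*4.2)/(13.4) = 10.7 + 1.9433 = 12.6433

y = -0.4627x + 12.6433


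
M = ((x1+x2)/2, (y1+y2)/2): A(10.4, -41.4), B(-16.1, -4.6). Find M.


Mx = (10.4 - 16.1)/2 = -5.7/2 = -2.8500
My = (-41.4 - 4.6)/2 = -46.0/2 = -23.0000

(-2.8500, -23.0000)


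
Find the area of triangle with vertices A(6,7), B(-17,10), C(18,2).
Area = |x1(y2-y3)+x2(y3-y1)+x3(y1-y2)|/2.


6*(10-2) = 48
-17*(2-7) = 85
18*(7-10) = -54
sum = 79
Area = |79|/2 = 39.5000

39.5000 sq units


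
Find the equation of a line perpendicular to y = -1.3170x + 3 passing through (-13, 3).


Perpendicular slope = -1/m1 = -1/(-1.3170) = 0.7593
b2 = y0 - m2*x0 = 3 - 13/(-1.3170) = 3 + 9.8709 = 12.8709

y = 0.7593x + 12.8709


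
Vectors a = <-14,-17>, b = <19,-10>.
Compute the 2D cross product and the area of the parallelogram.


cross = -14*(-10) + 17*19 = 140 + 323 = 463
Parallelogram area = |463| = 463

cross = 463, parallelogram area = 463


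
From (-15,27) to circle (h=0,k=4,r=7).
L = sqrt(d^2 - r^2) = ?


d = sqrt((-15-0)^2 + (27-4)^2) = sqrt(225+529) = 27.4591
L = sqrt(754.0000 - 49) = sqrt(705.0000) = 26.5518

26.5518


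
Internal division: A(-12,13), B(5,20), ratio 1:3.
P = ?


Px = (1*5 + 3*(-12))/4 = -31/4 = -7.7500
Py = (1*20 + 3*13)/4 = 59/4 = 14.7500

P = (-7.7500, 14.7500)


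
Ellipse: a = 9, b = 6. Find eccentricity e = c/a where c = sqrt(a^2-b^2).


c = sqrt(81-36) = sqrt(45) = 6.7082
e = c/a = sqrt(45)/9 = 0.7454

e = 0.7454


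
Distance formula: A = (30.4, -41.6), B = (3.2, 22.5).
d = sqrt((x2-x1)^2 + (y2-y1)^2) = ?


dx = 3.2 - 30.4 = -27.2
dy = 22.5 + 41.6 = 64.1
d = sqrt(739.84 + 4108.81) = sqrt(4848.65) = 69.6322

69.6322


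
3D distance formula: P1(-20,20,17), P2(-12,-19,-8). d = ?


dx=8, dy=-39, dz=-25
d = sqrt(64+1521+625) = sqrt(2210) = 47.0106

47.0106


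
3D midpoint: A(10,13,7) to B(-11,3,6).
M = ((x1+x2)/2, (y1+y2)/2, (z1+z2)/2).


Mx = (10- 11)/2 = -0.5000
My = (13+3)/2 = 8.0000
Mz = (7+6)/2 = 6.5000

M = (-0.5000, 8.0000, 6.5000)


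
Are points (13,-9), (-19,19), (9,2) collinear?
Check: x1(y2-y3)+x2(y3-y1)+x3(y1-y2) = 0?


13*(19-2) - 19*(2+ 9) + 9*(-9-19)
= 221 - 209 - 252 = -240

No, not collinear (determinant = -240)


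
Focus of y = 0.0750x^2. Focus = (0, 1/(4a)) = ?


a = 0.0750
4a = 0.3000
focus = (0, 1/0.3000) = (0, 3.3333)

Focus = (0, 3.3333)


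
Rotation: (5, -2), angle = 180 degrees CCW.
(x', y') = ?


cos(180) = -1, sin(180) = 0
x' = 5*(-1) + 2*0 = -5
y' = 5*0 - 2*(-1) = 2

(-5, 2)


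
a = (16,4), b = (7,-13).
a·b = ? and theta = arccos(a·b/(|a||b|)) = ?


a·b = 16*7 + 4*(-13) = 112 - 52 = 60
|a| = sqrt(256+16) = 16.4924
|b| = sqrt(49+169) = 14.7648
cos(theta) = 60/(sqrt(272)*sqrt(218)) = 60/sqrt(59296) = 0.246399
theta = arccos(60/sqrt(59296)) = 75.7355 degrees

a·b = 60, theta = 75.7355 deg


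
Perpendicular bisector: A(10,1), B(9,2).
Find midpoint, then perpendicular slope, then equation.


Midpoint = (9.5, 1.5)
Slope of AB = dy/dx = 1/(-1) = -1.0000
Perp slope = -dx/dy = 1/1 = 1.0000
b = My - (perp slope)*Mx = 1.5 + (-1*9.5)/1 = 1.5 - 9.5000 = -8.0000

y = 1.0000x - 8.0000


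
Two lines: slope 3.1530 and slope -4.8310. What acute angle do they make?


m1-m2 = 7.984
1+m1*m2 = -14.232143
tan(theta) = |7.984/(-14.232143)| = 0.560984
theta = arctan(|7.984/(-14.232143)|) = 29.2917 degrees (acute angle)

29.2917 degrees


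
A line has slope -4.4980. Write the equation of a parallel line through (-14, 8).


Parallel lines have equal slopes.
m2 = -4.4980
b2 = 8 + 4.4980*(-14) = -54.9720

y = -4.4980x - 54.9720


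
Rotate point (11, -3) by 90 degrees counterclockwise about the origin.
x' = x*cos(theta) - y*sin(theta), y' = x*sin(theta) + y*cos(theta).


cos(90) = 0, sin(90) = 1
x' = 11*0 + 3*1 = 3
y' = 11*1 - 3*0 = 11

(3, 11)


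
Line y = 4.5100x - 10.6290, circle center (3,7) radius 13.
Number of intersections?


Substitute y = 4.5100x - 10.6290: (x-3)^2 + (4.5100x- 10.6290-7)^2 = 169
Expand to Ax^2 + Bx + C = 0, where b-k = -17.629
A = 1+m^2 = 21.3401
B = 2(m(b-k) - h) = 2(4.5100*(-17.629) - 3) = -165.01358
C = h^2 + (b-k)^2 - r^2 = 9 + 310.781641 - 169 = 150.781641
disc = B^2-4AC = 27229.4816 - 12870.7812 = 14358.7004
disc > 0

2 intersection points


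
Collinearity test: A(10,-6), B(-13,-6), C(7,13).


10*(-6-13) - 13*(13+ 6) + 7*(-6+ 6)
= -190 - 247 + 0 = -437

No, not collinear (determinant = -437)


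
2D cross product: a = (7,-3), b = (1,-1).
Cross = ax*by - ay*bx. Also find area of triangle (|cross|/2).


cross = 7*(-1) + 3*1 = -7 + 3 = -4
Triangle area = |-4|/2 = 4/2 = 2.0000

cross = -4, triangle area = 2.0000


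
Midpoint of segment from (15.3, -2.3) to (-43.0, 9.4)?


Mx = (15.3 - 43.0)/2 = -27.7/2 = -13.8500
My = (-2.3 + 9.4)/2 = 7.1/2 = 3.5500

(-13.8500, 3.5500)


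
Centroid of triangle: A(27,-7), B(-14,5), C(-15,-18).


Gx = (27- 14- 15)/3 = -2/3 = -0.6667
Gy = (-7+5- 18)/3 = -20/3 = -6.6667

G = (-0.6667, -6.6667)


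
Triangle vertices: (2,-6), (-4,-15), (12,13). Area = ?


2*(-15-13) = -56
-4*(13+ 6) = -76
12*(-6+ 15) = 108
sum = -24
Area = |-24|/2 = 12.0000

12.0000 sq units


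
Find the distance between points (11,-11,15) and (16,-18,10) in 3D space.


dx=5, dy=-7, dz=-5
d = sqrt(25+49+25) = sqrt(99) = 9.9499

9.9499


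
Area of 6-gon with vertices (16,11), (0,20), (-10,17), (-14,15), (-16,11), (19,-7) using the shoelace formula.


sum(xi*y_{i+1}) = 16*20 + 0*17 - 10*15 - 14*11 - 16*(-7) + 19*11 = 337
sum(yi*x_{i+1}) = 11*0 + 20*(-10) + 17*(-14) + 15*(-16) + 11*19 - 7*16 = -581
Area = |337 + 581|/2 = 918/2 = 459.0000

459.0000 sq units


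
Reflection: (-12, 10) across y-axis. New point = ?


Reflection rule for y-axis: (-x, y)
(-12, 10) -> (12, 10)

(12, 10)


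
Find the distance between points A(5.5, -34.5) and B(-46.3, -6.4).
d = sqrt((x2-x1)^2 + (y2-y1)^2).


dx = -46.3 - 5.5 = -51.8
dy = -6.4 + 34.5 = 28.1
d = sqrt(2683.24 + 789.61) = sqrt(3472.85) = 58.9309

58.9309


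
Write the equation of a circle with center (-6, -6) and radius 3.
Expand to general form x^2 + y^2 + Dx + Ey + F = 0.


(x+ 6)^2 + (y+ 6)^2 = 3^2
D = -2h = 12, E = -2k = 12
F = h^2+k^2-r^2 = 36+36-9 = 63

x^2 + y^2 + 12x + 12y + 63 = 0


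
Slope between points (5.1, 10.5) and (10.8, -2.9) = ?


dy = -2.9 - 10.5 = -13.4
dx = 10.8 - 5.1 = 5.7
m = -13.4/5.7 = -2.3509

m = -2.3509


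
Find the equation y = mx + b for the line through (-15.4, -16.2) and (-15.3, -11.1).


m = (5.1)/(0.1) = 51.0000
b = y1 - m*x1 = -16.2 - (5.1*(-15.4))/(0.1) = -16.2 + 785.4000 = 769.2000

y = 51.0000x + 769.2000


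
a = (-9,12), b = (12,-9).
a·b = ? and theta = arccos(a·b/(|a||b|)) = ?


a·b = -9*12 + 12*(-9) = -108 - 108 = -216
|a| = sqrt(81+144) = 15.0000
|b| = sqrt(144+81) = 15.0000
cos(theta) = -216/(sqrt(225)*sqrt(225)) = -216/sqrt(50625) = -0.960000
theta = arccos(-216/sqrt(50625)) = 163.7398 degrees

a·b = -216, theta = 163.7398 deg


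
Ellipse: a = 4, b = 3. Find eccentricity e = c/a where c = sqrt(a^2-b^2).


c = sqrt(16-9) = sqrt(7) = 2.6458
e = c/a = sqrt(7)/4 = 0.6614

e = 0.6614


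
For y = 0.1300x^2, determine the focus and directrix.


a = 0.1300
1/(4a) = 1.9231
Focus = (0, 1.9231)
Directrix: y = -1.9231

Focus = (0, 1.9231), Directrix: y = -1.9231


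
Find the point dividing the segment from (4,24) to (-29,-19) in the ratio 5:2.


Px = (5*(-29) + 2*4)/7 = -137/7 = -19.5714
Py = (5*(-19) + 2*24)/7 = -47/7 = -6.7143

P = (-19.5714, -6.7143)


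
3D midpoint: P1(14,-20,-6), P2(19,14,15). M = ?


Mx = (14+19)/2 = 16.5000
My = (-20+14)/2 = -3.0000
Mz = (-6+15)/2 = 4.5000

M = (16.5000, -3.0000, 4.5000)


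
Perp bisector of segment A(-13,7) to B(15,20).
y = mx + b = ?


Midpoint = (1, 13.5)
Slope of AB = dy/dx = 13/28 = 0.4643
Perp slope = -dx/dy = -28/13 = -2.1538
b = My - (perp slope)*Mx = 13.5 + (28*1)/13 = 13.5 + 2.1538 = 15.6538

y = -2.1538x + 15.6538


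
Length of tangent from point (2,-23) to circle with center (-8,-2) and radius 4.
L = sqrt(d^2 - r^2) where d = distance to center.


d = sqrt((2+ 8)^2 + (-23+ 2)^2) = sqrt(100+441) = 23.2594
L = sqrt(541.0000 - 16) = sqrt(525.0000) = 22.9129

22.9129


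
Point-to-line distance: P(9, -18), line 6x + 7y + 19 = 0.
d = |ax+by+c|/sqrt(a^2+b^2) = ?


|6*9 + 7*(-18) + 19| = |-53| = 53
sqrt(36 + 49) = sqrt(85) = 9.2195
d = 53/sqrt(85) = 5.7487

5.7487


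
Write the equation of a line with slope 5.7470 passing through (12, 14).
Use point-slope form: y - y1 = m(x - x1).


y - 14 = 5.7470(x - 12)
y = 5.7470x + 14 - 5.7470*12
y = 5.7470x - 54.9640

y = 5.7470x - 54.9640


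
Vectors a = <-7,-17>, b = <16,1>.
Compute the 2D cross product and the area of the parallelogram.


cross = -7*1 + 17*16 = -7 + 272 = 265
Parallelogram area = |265| = 265

cross = 265, parallelogram area = 265


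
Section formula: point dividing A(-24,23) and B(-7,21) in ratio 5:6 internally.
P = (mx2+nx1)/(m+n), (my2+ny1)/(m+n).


Px = (5*(-7) + 6*(-24))/11 = -179/11 = -16.2727
Py = (5*21 + 6*23)/11 = 243/11 = 22.0909

P = (-16.2727, 22.0909)


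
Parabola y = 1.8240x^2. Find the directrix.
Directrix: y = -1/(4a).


a = 1.8240
1/(4a) = 0.1371
directrix: y = -0.1371 = -0.1371

y = -0.1371


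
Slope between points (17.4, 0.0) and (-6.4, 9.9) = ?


dy = 9.9 - 0.0 = 9.9
dx = -6.4 - 17.4 = -23.8
m = 9.9/(-23.8) = -0.4160

m = -0.4160


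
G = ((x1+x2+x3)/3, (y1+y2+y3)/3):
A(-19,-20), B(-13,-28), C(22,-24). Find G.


Gx = (-19- 13+22)/3 = -10/3 = -3.3333
Gy = (-20- 28- 24)/3 = -72/3 = -24.0000

G = (-3.3333, -24.0000)


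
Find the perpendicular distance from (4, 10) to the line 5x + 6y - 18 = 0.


|5*4 + 6*10 - 18| = |62| = 62
sqrt(25 + 36) = sqrt(61) = 7.8102
d = 62/sqrt(61) = 7.9383

7.9383


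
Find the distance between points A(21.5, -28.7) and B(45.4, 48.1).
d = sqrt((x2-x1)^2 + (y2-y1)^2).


dx = 45.4 - 21.5 = 23.9
dy = 48.1 + 28.7 = 76.8
d = sqrt(571.21 + 5898.24) = sqrt(6469.45) = 80.4329

80.4329


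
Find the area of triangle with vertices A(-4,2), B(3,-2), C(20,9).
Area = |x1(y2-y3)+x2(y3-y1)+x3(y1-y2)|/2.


-4*(-2-9) = 44
3*(9-2) = 21
20*(2+ 2) = 80
sum = 145
Area = |145|/2 = 72.5000

72.5000 sq units


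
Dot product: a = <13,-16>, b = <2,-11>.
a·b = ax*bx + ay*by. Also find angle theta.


a·b = 13*2 - 16*(-11) = 26 + 176 = 202
|a| = sqrt(169+256) = 20.6155
|b| = sqrt(4+121) = 11.1803
cos(theta) = 202/(sqrt(425)*sqrt(125)) = 202/sqrt(53125) = 0.876399
theta = arccos(202/sqrt(53125)) = 28.7890 degrees

a·b = 202, theta = 28.7890 deg


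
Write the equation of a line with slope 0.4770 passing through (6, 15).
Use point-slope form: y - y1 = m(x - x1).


y - 15 = 0.4770(x - 6)
y = 0.4770x + 15 - 0.4770*6
y = 0.4770x + 12.1380

y = 0.4770x + 12.1380


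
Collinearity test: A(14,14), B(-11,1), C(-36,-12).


14*(1+ 12) - 11*(-12-14) - 36*(14-1)
= 182 + 286 - 468 = 0

Yes, collinear (determinant = 0)


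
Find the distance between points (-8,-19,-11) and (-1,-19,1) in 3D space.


dx=7, dy=0, dz=12
d = sqrt(49+0+144) = sqrt(193) = 13.8924

13.8924


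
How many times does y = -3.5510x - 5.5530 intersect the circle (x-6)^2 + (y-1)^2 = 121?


Substitute y = -3.5510x - 5.5530: (x-6)^2 + (-3.5510x- 5.5530-1)^2 = 121
Expand to Ax^2 + Bx + C = 0, where b-k = -6.553
A = 1+m^2 = 13.609601
B = 2(m(b-k) - h) = 2(-3.5510*(-6.553) - 6) = 34.539406
C = h^2 + (b-k)^2 - r^2 = 36 + 42.941809 - 121 = -42.058191
disc = B^2-4AC = 1192.9706 + 2289.5808 = 3482.5514
disc > 0

2 intersection points


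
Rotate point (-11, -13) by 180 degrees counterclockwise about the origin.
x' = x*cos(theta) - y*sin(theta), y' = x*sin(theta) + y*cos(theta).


cos(180) = -1, sin(180) = 0
x' = -11*(-1) + 13*0 = 11
y' = -11*0 - 13*(-1) = 13

(11, 13)


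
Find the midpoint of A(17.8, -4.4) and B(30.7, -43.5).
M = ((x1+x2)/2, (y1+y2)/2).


Mx = (17.8 + 30.7)/2 = 48.5/2 = 24.2500
My = (-4.4 - 43.5)/2 = -47.9/2 = -23.9500

(24.2500, -23.9500)


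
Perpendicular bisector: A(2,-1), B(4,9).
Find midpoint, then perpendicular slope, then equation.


Midpoint = (3, 4)
Slope of AB = dy/dx = 10/2 = 5.0000
Perp slope = -dx/dy = -2/10 = -0.2000
b = My - (perp slope)*Mx = 4 + (2*3)/10 = 4 + 0.6000 = 4.6000

y = -0.2000x + 4.6000


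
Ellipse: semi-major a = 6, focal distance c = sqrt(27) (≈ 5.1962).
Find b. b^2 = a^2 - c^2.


b^2 = 6^2 - (sqrt(27))^2 = 36 - 27 = 9
b = sqrt(9) = 3

b = 3


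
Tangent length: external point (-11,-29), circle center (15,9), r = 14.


d = sqrt((-11-15)^2 + (-29-9)^2) = sqrt(676+1444) = 46.0435
L = sqrt(2120.0000 - 196) = sqrt(1924.0000) = 43.8634

43.8634


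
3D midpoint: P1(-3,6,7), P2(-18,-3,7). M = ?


Mx = (-3- 18)/2 = -10.5000
My = (6- 3)/2 = 1.5000
Mz = (7+7)/2 = 7.0000

M = (-10.5000, 1.5000, 7.0000)


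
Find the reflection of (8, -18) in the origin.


Reflection rule for origin: (-x, -y)
(8, -18) -> (-8, 18)

(-8, 18)


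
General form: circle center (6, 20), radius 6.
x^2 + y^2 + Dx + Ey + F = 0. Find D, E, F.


(x-6)^2 + (y-20)^2 = 6^2
D = -2h = -12, E = -2k = -40
F = h^2+k^2-r^2 = 36+400-36 = 400

D = -12, E = -40, F = 400


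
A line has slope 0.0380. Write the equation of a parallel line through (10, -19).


Parallel lines have equal slopes.
m2 = 0.0380
b2 = -19 - 0.0380*10 = -19.3800

y = 0.0380x - 19.3800


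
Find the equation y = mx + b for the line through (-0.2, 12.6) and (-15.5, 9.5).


m = (-3.1)/(-15.3) = 0.2026
b = y1 - m*x1 = 12.6 - (-3.1*(-0.2))/(-15.3) = 12.6 + 0.0405 = 12.6405

y = 0.2026x + 12.6405


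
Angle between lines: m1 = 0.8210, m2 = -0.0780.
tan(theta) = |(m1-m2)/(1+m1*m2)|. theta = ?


m1-m2 = 0.899
1+m1*m2 = 0.935962
tan(theta) = |0.899/0.935962| = 0.960509
theta = arctan(|0.899/0.935962|) = 43.8460 degrees (acute angle)

43.8460 degrees


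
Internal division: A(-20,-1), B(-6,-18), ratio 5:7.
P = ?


Px = (5*(-6) + 7*(-20))/12 = -170/12 = -14.1667
Py = (5*(-18) + 7*(-1))/12 = -97/12 = -8.0833

P = (-14.1667, -8.0833)


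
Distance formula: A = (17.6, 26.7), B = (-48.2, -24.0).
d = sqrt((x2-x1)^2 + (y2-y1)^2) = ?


dx = -48.2 - 17.6 = -65.8
dy = -24.0 - 26.7 = -50.7
d = sqrt(4329.64 + 2570.49) = sqrt(6900.13) = 83.0670

83.0670


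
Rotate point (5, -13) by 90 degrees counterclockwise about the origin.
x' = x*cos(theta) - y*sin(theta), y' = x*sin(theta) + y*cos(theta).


cos(90) = 0, sin(90) = 1
x' = 5*0 + 13*1 = 13
y' = 5*1 - 13*0 = 5

(13, 5)


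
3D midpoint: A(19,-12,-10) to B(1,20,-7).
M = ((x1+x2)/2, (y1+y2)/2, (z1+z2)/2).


Mx = (19+1)/2 = 10.0000
My = (-12+20)/2 = 4.0000
Mz = (-10- 7)/2 = -8.5000

M = (10.0000, 4.0000, -8.5000)


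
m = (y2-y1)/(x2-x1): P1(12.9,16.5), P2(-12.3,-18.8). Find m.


dy = -18.8 - 16.5 = -35.3
dx = -12.3 - 12.9 = -25.2
m = -35.3/(-25.2) = 1.4008

m = 1.4008


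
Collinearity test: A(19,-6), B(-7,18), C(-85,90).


19*(18-90) - 7*(90+ 6) - 85*(-6-18)
= -1368 - 672 + 2040 = 0

Yes, collinear (determinant = 0)


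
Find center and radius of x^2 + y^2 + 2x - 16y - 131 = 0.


h = -D/2 = -2/2 = -1
k = -E/2 = 16/2 = 8
r^2 = h^2 + k^2 - F = 1 + 64 + 131 = 196
r = 14

Center (-1, 8), radius = 14


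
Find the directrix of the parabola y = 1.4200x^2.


a = 1.4200
1/(4a) = 0.1761
directrix: y = -0.1761 = -0.1761

y = -0.1761


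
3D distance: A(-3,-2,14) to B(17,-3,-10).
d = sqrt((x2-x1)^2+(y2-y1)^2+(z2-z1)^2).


dx=20, dy=-1, dz=-24
d = sqrt(400+1+576) = sqrt(977) = 31.2570

31.2570


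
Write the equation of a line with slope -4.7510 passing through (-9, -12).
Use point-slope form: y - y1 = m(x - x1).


y + 12 = -4.7510(x + 9)
y = -4.7510x - 12 + 4.7510*(-9)
y = -4.7510x - 54.7590

y = -4.7510x - 54.7590


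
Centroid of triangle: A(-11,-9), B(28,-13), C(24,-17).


Gx = (-11+28+24)/3 = 41/3 = 13.6667
Gy = (-9- 13- 17)/3 = -39/3 = -13.0000

G = (13.6667, -13.0000)


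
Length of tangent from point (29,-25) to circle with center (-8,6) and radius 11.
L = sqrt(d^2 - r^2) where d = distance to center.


d = sqrt((29+ 8)^2 + (-25-6)^2) = sqrt(1369+961) = 48.2701
L = sqrt(2330.0000 - 121) = sqrt(2209.0000) = 47.0000

47.0000


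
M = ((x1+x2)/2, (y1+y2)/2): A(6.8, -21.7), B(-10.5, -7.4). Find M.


Mx = (6.8 - 10.5)/2 = -3.7/2 = -1.8500
My = (-21.7 - 7.4)/2 = -29.1/2 = -14.5500

(-1.8500, -14.5500)


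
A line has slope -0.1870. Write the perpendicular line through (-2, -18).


Perpendicular slope = -1/m1 = -1/(-0.1870) = 5.3476
b2 = y0 - m2*x0 = -18 - 2/(-0.1870) = -18 + 10.6952 = -7.3048

y = 5.3476x - 7.3048


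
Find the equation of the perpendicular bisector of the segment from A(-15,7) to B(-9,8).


Midpoint = (-12, 7.5)
Slope of AB = dy/dx = 1/6 = 0.1667
Perp slope = -dx/dy = -6/1 = -6.0000
b = My - (perp slope)*Mx = 7.5 + (6*(-12))/1 = 7.5 - 72.0000 = -64.5000

y = -6.0000x - 64.5000


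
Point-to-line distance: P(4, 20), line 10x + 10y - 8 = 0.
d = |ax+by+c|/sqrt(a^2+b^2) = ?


|10*4 + 10*20 - 8| = |232| = 232
sqrt(100 + 100) = sqrt(200) = 14.1421
d = 232/sqrt(200) = 16.4049

16.4049


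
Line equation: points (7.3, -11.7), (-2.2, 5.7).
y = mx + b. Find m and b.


m = (17.4)/(-9.5) = -1.8316
b = y1 - m*x1 = -11.7 - (17.4*7.3)/(-9.5) = -11.7 + 13.3705 = 1.6705

y = -1.8316x + 1.6705


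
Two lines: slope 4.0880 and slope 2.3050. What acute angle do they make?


m1-m2 = 1.783
1+m1*m2 = 10.42284
tan(theta) = |1.783/10.42284| = 0.171067
theta = arctan(|1.783/10.42284|) = 9.7074 degrees (acute angle)

9.7074 degrees


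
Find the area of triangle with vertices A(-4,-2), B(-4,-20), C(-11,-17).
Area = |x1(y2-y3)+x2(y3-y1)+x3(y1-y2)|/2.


-4*(-20+ 17) = 12
-4*(-17+ 2) = 60
-11*(-2+ 20) = -198
sum = -126
Area = |-126|/2 = 63.0000

63.0000 sq units


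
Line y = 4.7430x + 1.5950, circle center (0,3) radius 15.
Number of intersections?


Substitute y = 4.7430x + 1.5950: (x-0)^2 + (4.7430x+1.5950-3)^2 = 225
Expand to Ax^2 + Bx + C = 0, where b-k = -1.405
A = 1+m^2 = 23.496049
B = 2(m(b-k) - h) = 2(4.7430*(-1.405) - 0) = -13.32783
C = h^2 + (b-k)^2 - r^2 = 0 + 1.974025 - 225 = -223.025975
disc = B^2-4AC = 177.6311 + 20960.9169 = 21138.5480
disc > 0

2 intersection points


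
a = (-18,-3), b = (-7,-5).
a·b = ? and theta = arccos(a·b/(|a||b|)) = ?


a·b = -18*(-7) - 3*(-5) = 126 + 15 = 141
|a| = sqrt(324+9) = 18.2483
|b| = sqrt(49+25) = 8.6023
cos(theta) = 141/(sqrt(333)*sqrt(74)) = 141/sqrt(24642) = 0.898217
theta = arccos(141/sqrt(24642)) = 26.0754 degrees

a·b = 141, theta = 26.0754 deg


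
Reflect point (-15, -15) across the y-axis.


Reflection rule for y-axis: (-x, y)
(-15, -15) -> (15, -15)

(15, -15)


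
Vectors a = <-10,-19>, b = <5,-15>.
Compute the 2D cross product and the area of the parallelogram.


cross = -10*(-15) + 19*5 = 150 + 95 = 245
Parallelogram area = |245| = 245

cross = 245, parallelogram area = 245


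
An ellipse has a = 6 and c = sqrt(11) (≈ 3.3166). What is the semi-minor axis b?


b^2 = 6^2 - (sqrt(11))^2 = 36 - 11 = 25
b = sqrt(25) = 5

b = 5


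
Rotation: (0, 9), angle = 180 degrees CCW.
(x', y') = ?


cos(180) = -1, sin(180) = 0
x' = 0*(-1) - 9*0 = 0
y' = 0*0 + 9*(-1) = -9

(0, -9)


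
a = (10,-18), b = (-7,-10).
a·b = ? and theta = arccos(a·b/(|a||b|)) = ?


a·b = 10*(-7) - 18*(-10) = -70 + 180 = 110
|a| = sqrt(100+324) = 20.5913
|b| = sqrt(49+100) = 12.2066
cos(theta) = 110/(sqrt(424)*sqrt(149)) = 110/sqrt(63176) = 0.437640
theta = arccos(110/sqrt(63176)) = 64.0466 degrees

a·b = 110, theta = 64.0466 deg


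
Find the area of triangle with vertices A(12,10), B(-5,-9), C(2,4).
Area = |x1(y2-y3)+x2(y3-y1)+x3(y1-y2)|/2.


12*(-9-4) = -156
-5*(4-10) = 30
2*(10+ 9) = 38
sum = -88
Area = |-88|/2 = 44.0000

44.0000 sq units
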